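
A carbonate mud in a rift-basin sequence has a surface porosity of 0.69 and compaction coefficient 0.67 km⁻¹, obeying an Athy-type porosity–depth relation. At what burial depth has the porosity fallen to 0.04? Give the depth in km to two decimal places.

4.25 km

Invert Athy's law: z = ln(φ₀/φ) / k
z = ln(0.69/0.04) / 0.67 = ln(17.25) / 0.67 = 2.8478 / 0.67 = 4.250 km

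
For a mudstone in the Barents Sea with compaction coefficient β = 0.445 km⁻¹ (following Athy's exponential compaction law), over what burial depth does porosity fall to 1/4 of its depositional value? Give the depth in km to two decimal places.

φ/φ₀ = 1/4 ⇒ exp(−β·z) = 1/4 ⇒ z = ln(4) / β
z = 1.3863 / 0.445 = 3.115 km

3.12 km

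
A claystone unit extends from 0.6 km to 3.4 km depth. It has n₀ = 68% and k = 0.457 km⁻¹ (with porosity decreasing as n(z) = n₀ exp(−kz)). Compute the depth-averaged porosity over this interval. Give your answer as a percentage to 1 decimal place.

⟨n⟩ = (1/(z₂−z₁)) ∫ n₀ e^(−kz) dz = n₀·(e^(−k·z₁) − e^(−k·z₂)) / (k·(z₂−z₁))
e^(−0.457×0.6) = 0.7602; e^(−0.457×3.4) = 0.2114
⟨n⟩ = 0.68 × (0.7602 − 0.2114) / (0.457 × 2.8) = 0.68 × 0.4288 = 0.2916

29.2%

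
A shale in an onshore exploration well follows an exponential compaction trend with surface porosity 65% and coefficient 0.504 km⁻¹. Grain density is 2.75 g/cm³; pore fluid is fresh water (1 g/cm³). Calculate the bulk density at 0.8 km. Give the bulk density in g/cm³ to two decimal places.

Porosity at depth: φ = 0.65·exp(−0.504×0.8) = 0.65×0.6682 = 0.4343
Bulk density: ρ_b = (1−φ)ρ_g + φ·ρ_f = 0.5657×2.75 + 0.4343×1
       = 1.556 + 0.434 = 1.990 g/cm³

1.99 g/cm³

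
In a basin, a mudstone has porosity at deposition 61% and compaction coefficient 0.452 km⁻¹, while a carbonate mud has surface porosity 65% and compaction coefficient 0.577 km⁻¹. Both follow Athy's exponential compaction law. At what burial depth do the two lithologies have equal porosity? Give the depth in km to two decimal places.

Set phi₀ₐ e^(−cₐz) = phi₀ᵦ e^(−cᵦz) ⇒ ln(phi₀ₐ/phi₀ᵦ) = (cₐ − cᵦ)·z
z = ln(0.61/0.65) / (0.452 − 0.577) = -0.0635 / -0.125 = 0.508 km

0.51 km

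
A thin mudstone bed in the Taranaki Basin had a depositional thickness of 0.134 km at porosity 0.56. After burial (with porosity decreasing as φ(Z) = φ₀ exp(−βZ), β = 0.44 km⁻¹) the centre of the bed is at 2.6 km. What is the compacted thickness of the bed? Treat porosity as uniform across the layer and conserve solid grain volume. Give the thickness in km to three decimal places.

Porosity at 2.6 km: φ = 0.56·exp(−0.44×2.6) = 0.1784
Solid-volume conservation: h(1−φ) = h₀(1−φ₀) ⇒ h = h₀·(1−φ₀)/(1−φ)
h = 0.134 × (1 − 0.56)/(1 − 0.1784) = 0.134 × 0.5355 = 0.0718 km

0.072 km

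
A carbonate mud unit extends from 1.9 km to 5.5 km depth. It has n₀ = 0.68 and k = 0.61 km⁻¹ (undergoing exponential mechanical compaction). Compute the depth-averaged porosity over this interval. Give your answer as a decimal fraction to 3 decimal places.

⟨n⟩ = (1/(Z₂−Z₁)) ∫ n₀ e^(−kZ) dZ = n₀·(e^(−k·Z₁) − e^(−k·Z₂)) / (k·(Z₂−Z₁))
e^(−0.61×1.9) = 0.3138; e^(−0.61×5.5) = 0.0349
⟨n⟩ = 0.68 × (0.3138 − 0.0349) / (0.61 × 3.6) = 0.68 × 0.1270 = 0.0864

0.086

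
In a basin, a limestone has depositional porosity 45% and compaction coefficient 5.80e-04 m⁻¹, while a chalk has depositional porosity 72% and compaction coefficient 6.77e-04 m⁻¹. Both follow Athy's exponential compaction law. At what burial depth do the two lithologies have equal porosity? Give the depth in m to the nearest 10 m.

Working in km (1 km = 1000 m; β in km⁻¹ = β in m⁻¹ × 1000):
Set φ₀ₐ e^(−βₐz) = φ₀ᵦ e^(−βᵦz) ⇒ ln(φ₀ₐ/φ₀ᵦ) = (βₐ − βᵦ)·z
z = ln(0.45/0.72) / (0.58 − 0.677) = -0.4700 / -0.097 = 4.845 km

4850 m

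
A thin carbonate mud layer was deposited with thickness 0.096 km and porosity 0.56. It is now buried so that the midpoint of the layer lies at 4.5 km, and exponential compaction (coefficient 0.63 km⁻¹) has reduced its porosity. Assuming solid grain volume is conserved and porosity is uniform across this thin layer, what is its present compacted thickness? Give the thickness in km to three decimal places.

Porosity at 4.5 km: phi = 0.56·exp(−0.63×4.5) = 0.0329
Solid-volume conservation: h(1−phi) = h₀(1−phi₀) ⇒ h = h₀·(1−phi₀)/(1−phi)
h = 0.096 × (1 − 0.56)/(1 − 0.0329) = 0.096 × 0.4550 = 0.0437 km

0.044 km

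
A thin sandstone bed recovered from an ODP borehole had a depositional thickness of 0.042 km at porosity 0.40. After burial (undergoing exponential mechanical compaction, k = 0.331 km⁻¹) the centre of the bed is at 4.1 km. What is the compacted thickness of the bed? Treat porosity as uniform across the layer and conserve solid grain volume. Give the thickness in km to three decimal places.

Porosity at 4.1 km: φ = 0.4·exp(−0.331×4.1) = 0.1030
Solid-volume conservation: h(1−φ) = h₀(1−φ₀) ⇒ h = h₀·(1−φ₀)/(1−φ)
h = 0.042 × (1 − 0.4)/(1 − 0.1030) = 0.042 × 0.6689 = 0.0281 km

0.028 km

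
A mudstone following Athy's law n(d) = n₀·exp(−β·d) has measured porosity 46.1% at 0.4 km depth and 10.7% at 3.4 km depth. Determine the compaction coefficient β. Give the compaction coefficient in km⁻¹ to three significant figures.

0.487 km⁻¹

Athy: n(d) = n₀ e^(−βd) ⇒ n₁/n₂ = e^{β(d₂−d₁)} ⇒ β = ln(n₁/n₂)/(d₂−d₁)
β = ln(0.461/0.107) / (3.4 − 0.4) = ln(4.308) / 3 = 1.4606 / 3 = 0.4869 km⁻¹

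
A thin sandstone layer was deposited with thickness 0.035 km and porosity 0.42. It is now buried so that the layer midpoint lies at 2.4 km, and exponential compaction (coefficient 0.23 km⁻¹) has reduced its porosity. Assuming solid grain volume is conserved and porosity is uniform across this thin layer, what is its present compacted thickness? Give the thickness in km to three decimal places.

Porosity at 2.4 km: n = 0.42·exp(−0.23×2.4) = 0.2418
Solid-volume conservation: h(1−n) = h₀(1−n₀) ⇒ h = h₀·(1−n₀)/(1−n)
h = 0.035 × (1 − 0.42)/(1 − 0.2418) = 0.035 × 0.7650 = 0.0268 km

0.027 km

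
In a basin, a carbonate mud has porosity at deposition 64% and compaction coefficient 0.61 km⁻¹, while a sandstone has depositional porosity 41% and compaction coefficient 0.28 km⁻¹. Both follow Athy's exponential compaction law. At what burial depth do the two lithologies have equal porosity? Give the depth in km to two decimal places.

Set φ₀ₐ e^(−kₐz) = φ₀ᵦ e^(−kᵦz) ⇒ ln(φ₀ₐ/φ₀ᵦ) = (kₐ − kᵦ)·z
z = ln(0.64/0.41) / (0.61 − 0.28) = 0.4453 / 0.33 = 1.349 km

1.35 km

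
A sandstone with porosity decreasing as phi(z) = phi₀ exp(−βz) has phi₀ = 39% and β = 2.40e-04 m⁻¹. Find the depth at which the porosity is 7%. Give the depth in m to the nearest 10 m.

Working in km (1 km = 1000 m; β in km⁻¹ = β in m⁻¹ × 1000):
Invert Athy's law: z = ln(phi₀/phi) / β
z = ln(0.39/0.07) / 0.24 = ln(5.571) / 0.24 = 1.7177 / 0.24 = 7.157 km

7160 m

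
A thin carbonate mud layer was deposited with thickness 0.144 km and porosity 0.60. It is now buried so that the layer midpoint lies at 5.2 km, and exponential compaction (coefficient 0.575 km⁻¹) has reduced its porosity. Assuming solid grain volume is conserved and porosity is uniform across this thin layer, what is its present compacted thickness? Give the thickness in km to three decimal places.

0.059 km

Porosity at 5.2 km: φ = 0.6·exp(−0.575×5.2) = 0.0302
Solid-volume conservation: h(1−φ) = h₀(1−φ₀) ⇒ h = h₀·(1−φ₀)/(1−φ)
h = 0.144 × (1 − 0.6)/(1 − 0.0302) = 0.144 × 0.4124 = 0.0594 km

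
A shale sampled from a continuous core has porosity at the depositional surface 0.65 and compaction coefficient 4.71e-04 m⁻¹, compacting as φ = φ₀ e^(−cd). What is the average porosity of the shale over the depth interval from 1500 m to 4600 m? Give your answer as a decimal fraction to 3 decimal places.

0.169

Working in km (1 km = 1000 m; c in km⁻¹ = c in m⁻¹ × 1000):
⟨φ⟩ = (1/(d₂−d₁)) ∫ φ₀ e^(−cd) dd = φ₀·(e^(−c·d₁) − e^(−c·d₂)) / (c·(d₂−d₁))
e^(−0.471×1.5) = 0.4934; e^(−0.471×4.6) = 0.1146
⟨φ⟩ = 0.65 × (0.4934 − 0.1146) / (0.471 × 3.1) = 0.65 × 0.2594 = 0.1686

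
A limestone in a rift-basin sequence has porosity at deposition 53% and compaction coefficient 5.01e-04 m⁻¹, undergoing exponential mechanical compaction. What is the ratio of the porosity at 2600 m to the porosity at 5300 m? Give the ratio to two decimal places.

3.87

Working in km (1 km = 1000 m; c in km⁻¹ = c in m⁻¹ × 1000):
φ(d₁)/φ(d₂) = e^(−c·d₁)/e^(−c·d₂) = e^{c(d₂−d₁)}
= exp(0.501 × 2.7) = exp(1.353) = 3.8679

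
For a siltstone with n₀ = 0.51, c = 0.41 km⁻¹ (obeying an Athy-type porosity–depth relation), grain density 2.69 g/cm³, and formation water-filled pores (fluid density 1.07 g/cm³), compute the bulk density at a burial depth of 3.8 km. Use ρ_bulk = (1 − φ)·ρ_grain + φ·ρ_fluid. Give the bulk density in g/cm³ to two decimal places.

Porosity at depth: n = 0.51·exp(−0.41×3.8) = 0.51×0.2106 = 0.1074
Bulk density: ρ_b = (1−n)ρ_g + n·ρ_f = 0.8926×2.69 + 0.1074×1.07
       = 2.401 + 0.115 = 2.516 g/cm³

2.52 g/cm³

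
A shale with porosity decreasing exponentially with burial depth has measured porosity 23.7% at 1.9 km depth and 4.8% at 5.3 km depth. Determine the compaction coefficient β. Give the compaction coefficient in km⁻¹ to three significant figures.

0.470 km⁻¹

Athy: φ(z) = φ₀ e^(−βz) ⇒ φ₁/φ₂ = e^{β(z₂−z₁)} ⇒ β = ln(φ₁/φ₂)/(z₂−z₁)
β = ln(0.237/0.048) / (5.3 − 1.9) = ln(4.938) / 3.4 = 1.5969 / 3.4 = 0.4697 km⁻¹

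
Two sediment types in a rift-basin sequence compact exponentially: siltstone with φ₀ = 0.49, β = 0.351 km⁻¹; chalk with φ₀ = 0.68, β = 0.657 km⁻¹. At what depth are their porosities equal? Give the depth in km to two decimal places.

Set φ₀ₐ e^(−βₐd) = φ₀ᵦ e^(−βᵦd) ⇒ ln(φ₀ₐ/φ₀ᵦ) = (βₐ − βᵦ)·d
d = ln(0.49/0.68) / (0.351 − 0.657) = -0.3277 / -0.306 = 1.071 km

1.07 km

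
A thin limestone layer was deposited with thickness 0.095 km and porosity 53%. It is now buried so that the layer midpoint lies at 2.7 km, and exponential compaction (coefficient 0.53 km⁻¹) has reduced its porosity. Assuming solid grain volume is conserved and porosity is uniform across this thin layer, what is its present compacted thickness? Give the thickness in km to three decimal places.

Porosity at 2.7 km: φ = 0.53·exp(−0.53×2.7) = 0.1267
Solid-volume conservation: h(1−φ) = h₀(1−φ₀) ⇒ h = h₀·(1−φ₀)/(1−φ)
h = 0.095 × (1 − 0.53)/(1 − 0.1267) = 0.095 × 0.5382 = 0.0511 km

0.051 km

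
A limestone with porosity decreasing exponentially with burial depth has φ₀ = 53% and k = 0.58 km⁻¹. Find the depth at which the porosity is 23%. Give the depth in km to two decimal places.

Invert Athy's law: d = ln(φ₀/φ) / k
d = ln(0.53/0.23) / 0.58 = ln(2.304) / 0.58 = 0.8348 / 0.58 = 1.439 km

1.44 km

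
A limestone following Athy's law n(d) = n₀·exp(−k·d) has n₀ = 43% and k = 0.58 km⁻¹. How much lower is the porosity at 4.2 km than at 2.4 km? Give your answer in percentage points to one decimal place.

n(2.4) = 0.43·e^(−0.58×2.4) = 0.1069
n(4.2) = 0.43·e^(−0.58×4.2) = 0.0376
Δn = 0.1069 − 0.0376 = 0.0693

6.9 percentage points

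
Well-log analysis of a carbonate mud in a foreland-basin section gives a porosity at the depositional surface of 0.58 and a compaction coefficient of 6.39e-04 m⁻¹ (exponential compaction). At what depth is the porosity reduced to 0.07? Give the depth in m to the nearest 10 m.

Working in km (1 km = 1000 m; c in km⁻¹ = c in m⁻¹ × 1000):
Invert Athy's law: Z = ln(φ₀/φ) / c
Z = ln(0.58/0.07) / 0.639 = ln(8.286) / 0.639 = 2.1145 / 0.639 = 3.309 km

3310 m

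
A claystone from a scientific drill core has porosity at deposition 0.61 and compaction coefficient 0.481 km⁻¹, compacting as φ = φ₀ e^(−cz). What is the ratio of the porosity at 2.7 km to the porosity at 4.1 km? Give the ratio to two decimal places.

φ(z₁)/φ(z₂) = e^(−c·z₁)/e^(−c·z₂) = e^{c(z₂−z₁)}
= exp(0.481 × 1.4) = exp(0.6734) = 1.9609

1.96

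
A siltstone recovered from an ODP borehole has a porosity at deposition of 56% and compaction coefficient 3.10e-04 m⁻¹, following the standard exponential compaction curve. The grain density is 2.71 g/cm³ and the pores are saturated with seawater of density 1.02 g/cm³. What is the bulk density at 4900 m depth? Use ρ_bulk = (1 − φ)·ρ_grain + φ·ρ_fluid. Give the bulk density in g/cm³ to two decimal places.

Working in km (1 km = 1000 m; c in km⁻¹ = c in m⁻¹ × 1000):
Porosity at depth: n = 0.56·exp(−0.31×4.9) = 0.56×0.2189 = 0.1226
Bulk density: ρ_b = (1−n)ρ_g + n·ρ_f = 0.8774×2.71 + 0.1226×1.02
       = 2.378 + 0.125 = 2.503 g/cm³

2.50 g/cm³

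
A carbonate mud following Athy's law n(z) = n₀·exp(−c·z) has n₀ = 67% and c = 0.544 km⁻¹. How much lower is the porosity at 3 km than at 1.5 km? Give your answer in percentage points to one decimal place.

16.5 percentage points

n(1.5) = 0.67·e^(−0.544×1.5) = 0.2963
n(3) = 0.67·e^(−0.544×3) = 0.1310
Δn = 0.2963 − 0.1310 = 0.1653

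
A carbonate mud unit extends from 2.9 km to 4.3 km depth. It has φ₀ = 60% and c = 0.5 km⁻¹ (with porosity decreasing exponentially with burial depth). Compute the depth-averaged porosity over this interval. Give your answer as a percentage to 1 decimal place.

10.1%

⟨φ⟩ = (1/(d₂−d₁)) ∫ φ₀ e^(−cd) dd = φ₀·(e^(−c·d₁) − e^(−c·d₂)) / (c·(d₂−d₁))
e^(−0.5×2.9) = 0.2346; e^(−0.5×4.3) = 0.1165
⟨φ⟩ = 0.6 × (0.2346 − 0.1165) / (0.5 × 1.4) = 0.6 × 0.1687 = 0.1012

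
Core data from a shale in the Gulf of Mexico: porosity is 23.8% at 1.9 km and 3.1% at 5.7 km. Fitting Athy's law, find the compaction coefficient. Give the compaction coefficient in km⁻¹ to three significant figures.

0.536 km⁻¹

Athy: phi(Z) = phi₀ e^(−cZ) ⇒ phi₁/phi₂ = e^{c(Z₂−Z₁)} ⇒ c = ln(phi₁/phi₂)/(Z₂−Z₁)
c = ln(0.238/0.031) / (5.7 − 1.9) = ln(7.677) / 3.8 = 2.0383 / 3.8 = 0.5364 km⁻¹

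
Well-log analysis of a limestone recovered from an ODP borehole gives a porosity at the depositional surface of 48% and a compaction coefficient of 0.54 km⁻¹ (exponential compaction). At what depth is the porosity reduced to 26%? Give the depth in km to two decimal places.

1.14 km

Invert Athy's law: Z = ln(phi₀/phi) / c
Z = ln(0.48/0.26) / 0.54 = ln(1.846) / 0.54 = 0.6131 / 0.54 = 1.135 km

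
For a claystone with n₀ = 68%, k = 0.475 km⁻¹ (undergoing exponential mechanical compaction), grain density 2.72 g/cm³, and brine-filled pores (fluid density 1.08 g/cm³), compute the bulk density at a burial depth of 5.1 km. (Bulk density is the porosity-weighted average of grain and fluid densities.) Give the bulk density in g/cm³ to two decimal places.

2.62 g/cm³

Porosity at depth: n = 0.68·exp(−0.475×5.1) = 0.68×0.0887 = 0.0603
Bulk density: ρ_b = (1−n)ρ_g + n·ρ_f = 0.9397×2.72 + 0.0603×1.08
       = 2.556 + 0.065 = 2.621 g/cm³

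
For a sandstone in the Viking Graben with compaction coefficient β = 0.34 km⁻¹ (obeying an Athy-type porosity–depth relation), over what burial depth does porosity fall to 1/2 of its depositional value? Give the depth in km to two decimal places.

φ/φ₀ = 1/2 ⇒ exp(−β·z) = 1/2 ⇒ z = ln(2) / β
z = 0.6931 / 0.34 = 2.039 km

2.04 km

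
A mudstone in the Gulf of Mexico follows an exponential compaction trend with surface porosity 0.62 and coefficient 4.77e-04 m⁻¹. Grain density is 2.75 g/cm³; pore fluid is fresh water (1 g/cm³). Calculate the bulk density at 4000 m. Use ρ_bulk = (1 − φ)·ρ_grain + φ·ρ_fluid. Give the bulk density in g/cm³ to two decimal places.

Working in km (1 km = 1000 m; β in km⁻¹ = β in m⁻¹ × 1000):
Porosity at depth: n = 0.62·exp(−0.477×4) = 0.62×0.1484 = 0.0920
Bulk density: ρ_b = (1−n)ρ_g + n·ρ_f = 0.9080×2.75 + 0.0920×1
       = 2.497 + 0.092 = 2.589 g/cm³

2.59 g/cm³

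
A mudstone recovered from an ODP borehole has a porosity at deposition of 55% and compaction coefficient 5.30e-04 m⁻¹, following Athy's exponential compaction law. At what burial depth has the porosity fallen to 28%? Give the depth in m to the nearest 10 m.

1270 m

Working in km (1 km = 1000 m; β in km⁻¹ = β in m⁻¹ × 1000):
Invert Athy's law: z = ln(φ₀/φ) / β
z = ln(0.55/0.28) / 0.53 = ln(1.964) / 0.53 = 0.6751 / 0.53 = 1.274 km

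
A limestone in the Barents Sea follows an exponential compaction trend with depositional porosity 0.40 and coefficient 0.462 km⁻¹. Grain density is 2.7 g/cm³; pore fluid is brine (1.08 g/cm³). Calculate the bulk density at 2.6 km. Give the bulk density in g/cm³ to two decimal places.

Porosity at depth: φ = 0.4·exp(−0.462×2.6) = 0.4×0.3008 = 0.1203
Bulk density: ρ_b = (1−φ)ρ_g + φ·ρ_f = 0.8797×2.7 + 0.1203×1.08
       = 2.375 + 0.130 = 2.505 g/cm³

2.51 g/cm³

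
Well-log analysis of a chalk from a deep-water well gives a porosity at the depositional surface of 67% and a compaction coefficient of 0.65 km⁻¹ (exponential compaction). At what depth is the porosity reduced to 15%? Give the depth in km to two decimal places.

2.30 km

Invert Athy's law: d = ln(φ₀/φ) / β
d = ln(0.67/0.15) / 0.65 = ln(4.467) / 0.65 = 1.4966 / 0.65 = 2.303 km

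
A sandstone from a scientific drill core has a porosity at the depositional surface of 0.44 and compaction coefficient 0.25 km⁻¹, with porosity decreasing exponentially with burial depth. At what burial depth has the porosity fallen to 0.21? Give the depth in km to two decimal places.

Invert Athy's law: z = ln(φ₀/φ) / β
z = ln(0.44/0.21) / 0.25 = ln(2.095) / 0.25 = 0.7397 / 0.25 = 2.959 km

2.96 km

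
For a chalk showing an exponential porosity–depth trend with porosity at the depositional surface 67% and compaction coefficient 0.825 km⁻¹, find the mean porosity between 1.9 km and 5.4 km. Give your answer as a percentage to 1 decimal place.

⟨φ⟩ = (1/(d₂−d₁)) ∫ φ₀ e^(−cd) dd = φ₀·(e^(−c·d₁) − e^(−c·d₂)) / (c·(d₂−d₁))
e^(−0.825×1.9) = 0.2086; e^(−0.825×5.4) = 0.0116
⟨φ⟩ = 0.67 × (0.2086 − 0.0116) / (0.825 × 3.5) = 0.67 × 0.0682 = 0.0457

4.6%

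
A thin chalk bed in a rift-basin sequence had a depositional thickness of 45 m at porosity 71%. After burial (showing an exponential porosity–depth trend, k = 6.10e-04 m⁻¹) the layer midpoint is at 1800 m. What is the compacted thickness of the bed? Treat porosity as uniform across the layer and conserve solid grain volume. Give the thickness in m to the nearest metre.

17 m

Working in km (1 km = 1000 m; k in km⁻¹ = k in m⁻¹ × 1000):
Porosity at 1.8 km: φ = 0.71·exp(−0.61×1.8) = 0.2368
Solid-volume conservation: h(1−φ) = h₀(1−φ₀) ⇒ h = h₀·(1−φ₀)/(1−φ)
h = 0.045 × (1 − 0.71)/(1 − 0.2368) = 0.045 × 0.3800 = 0.0171 km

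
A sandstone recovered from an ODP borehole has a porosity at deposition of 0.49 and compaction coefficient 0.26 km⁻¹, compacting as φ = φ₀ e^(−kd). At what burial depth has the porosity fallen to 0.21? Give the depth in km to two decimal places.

3.26 km

Invert Athy's law: d = ln(φ₀/φ) / k
d = ln(0.49/0.21) / 0.26 = ln(2.333) / 0.26 = 0.8473 / 0.26 = 3.259 km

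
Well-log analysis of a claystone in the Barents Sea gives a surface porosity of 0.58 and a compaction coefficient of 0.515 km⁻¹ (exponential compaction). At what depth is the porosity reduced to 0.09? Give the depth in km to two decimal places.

3.62 km

Invert Athy's law: Z = ln(φ₀/φ) / c
Z = ln(0.58/0.09) / 0.515 = ln(6.444) / 0.515 = 1.8632 / 0.515 = 3.618 km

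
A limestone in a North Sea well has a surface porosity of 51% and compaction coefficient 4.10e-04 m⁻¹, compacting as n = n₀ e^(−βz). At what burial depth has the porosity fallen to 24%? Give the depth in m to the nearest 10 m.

1840 m

Working in km (1 km = 1000 m; β in km⁻¹ = β in m⁻¹ × 1000):
Invert Athy's law: z = ln(n₀/n) / β
z = ln(0.51/0.24) / 0.41 = ln(2.125) / 0.41 = 0.7538 / 0.41 = 1.838 km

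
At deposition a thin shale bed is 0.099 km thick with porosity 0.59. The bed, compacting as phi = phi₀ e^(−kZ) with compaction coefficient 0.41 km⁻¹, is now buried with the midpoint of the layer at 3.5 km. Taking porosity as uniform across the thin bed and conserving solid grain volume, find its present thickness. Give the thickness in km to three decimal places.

Porosity at 3.5 km: phi = 0.59·exp(−0.41×3.5) = 0.1405
Solid-volume conservation: h(1−phi) = h₀(1−phi₀) ⇒ h = h₀·(1−phi₀)/(1−phi)
h = 0.099 × (1 − 0.59)/(1 − 0.1405) = 0.099 × 0.4770 = 0.0472 km

0.047 km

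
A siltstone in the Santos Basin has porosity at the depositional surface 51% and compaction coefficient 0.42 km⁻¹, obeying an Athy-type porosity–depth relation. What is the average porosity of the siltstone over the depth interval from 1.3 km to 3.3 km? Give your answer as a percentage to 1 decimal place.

⟨φ⟩ = (1/(d₂−d₁)) ∫ φ₀ e^(−βd) dd = φ₀·(e^(−β·d₁) − e^(−β·d₂)) / (β·(d₂−d₁))
e^(−0.42×1.3) = 0.5793; e^(−0.42×3.3) = 0.2501
⟨φ⟩ = 0.51 × (0.5793 − 0.2501) / (0.42 × 2) = 0.51 × 0.3919 = 0.1999

20.0%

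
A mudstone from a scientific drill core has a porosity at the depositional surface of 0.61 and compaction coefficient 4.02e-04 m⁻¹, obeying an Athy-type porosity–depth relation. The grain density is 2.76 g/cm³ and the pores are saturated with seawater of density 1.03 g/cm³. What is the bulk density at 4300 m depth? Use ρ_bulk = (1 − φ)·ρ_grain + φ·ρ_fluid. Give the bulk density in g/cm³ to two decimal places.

Working in km (1 km = 1000 m; β in km⁻¹ = β in m⁻¹ × 1000):
Porosity at depth: phi = 0.61·exp(−0.402×4.3) = 0.61×0.1775 = 0.1083
Bulk density: ρ_b = (1−phi)ρ_g + phi·ρ_f = 0.8917×2.76 + 0.1083×1.03
       = 2.461 + 0.112 = 2.573 g/cm³

2.57 g/cm³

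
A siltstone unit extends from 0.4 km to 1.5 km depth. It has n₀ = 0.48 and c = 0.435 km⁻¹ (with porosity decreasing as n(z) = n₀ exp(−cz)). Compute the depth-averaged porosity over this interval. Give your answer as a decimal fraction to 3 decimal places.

⟨n⟩ = (1/(z₂−z₁)) ∫ n₀ e^(−cz) dz = n₀·(e^(−c·z₁) − e^(−c·z₂)) / (c·(z₂−z₁))
e^(−0.435×0.4) = 0.8403; e^(−0.435×1.5) = 0.5207
⟨n⟩ = 0.48 × (0.8403 − 0.5207) / (0.435 × 1.1) = 0.48 × 0.6678 = 0.3206

0.321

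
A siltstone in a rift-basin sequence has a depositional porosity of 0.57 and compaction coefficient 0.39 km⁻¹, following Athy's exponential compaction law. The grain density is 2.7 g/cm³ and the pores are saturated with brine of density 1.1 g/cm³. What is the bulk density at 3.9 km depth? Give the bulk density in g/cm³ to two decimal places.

2.50 g/cm³

Porosity at depth: φ = 0.57·exp(−0.39×3.9) = 0.57×0.2185 = 0.1245
Bulk density: ρ_b = (1−φ)ρ_g + φ·ρ_f = 0.8755×2.7 + 0.1245×1.1
       = 2.364 + 0.137 = 2.501 g/cm³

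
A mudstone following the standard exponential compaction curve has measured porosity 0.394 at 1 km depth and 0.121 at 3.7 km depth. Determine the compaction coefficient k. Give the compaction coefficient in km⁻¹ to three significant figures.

0.437 km⁻¹

Athy: phi(Z) = phi₀ e^(−kZ) ⇒ phi₁/phi₂ = e^{k(Z₂−Z₁)} ⇒ k = ln(phi₁/phi₂)/(Z₂−Z₁)
k = ln(0.394/0.121) / (3.7 − 1) = ln(3.256) / 2.7 = 1.1806 / 2.7 = 0.4372 km⁻¹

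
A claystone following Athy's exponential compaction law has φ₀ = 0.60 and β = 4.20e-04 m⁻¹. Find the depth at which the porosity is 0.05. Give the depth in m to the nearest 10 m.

5920 m

Working in km (1 km = 1000 m; β in km⁻¹ = β in m⁻¹ × 1000):
Invert Athy's law: Z = ln(φ₀/φ) / β
Z = ln(0.6/0.05) / 0.42 = ln(12) / 0.42 = 2.4849 / 0.42 = 5.916 km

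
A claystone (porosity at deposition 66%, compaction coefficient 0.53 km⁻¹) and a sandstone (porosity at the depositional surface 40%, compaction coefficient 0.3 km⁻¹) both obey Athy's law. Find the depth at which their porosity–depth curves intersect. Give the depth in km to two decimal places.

Set phi₀ₐ e^(−βₐZ) = phi₀ᵦ e^(−βᵦZ) ⇒ ln(phi₀ₐ/phi₀ᵦ) = (βₐ − βᵦ)·Z
Z = ln(0.66/0.4) / (0.53 − 0.3) = 0.5008 / 0.23 = 2.177 km

2.18 km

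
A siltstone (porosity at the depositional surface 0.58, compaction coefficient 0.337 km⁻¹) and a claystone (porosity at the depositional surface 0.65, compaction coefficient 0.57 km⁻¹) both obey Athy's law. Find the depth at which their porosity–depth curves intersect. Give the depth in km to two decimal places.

Set n₀ₐ e^(−cₐZ) = n₀ᵦ e^(−cᵦZ) ⇒ ln(n₀ₐ/n₀ᵦ) = (cₐ − cᵦ)·Z
Z = ln(0.58/0.65) / (0.337 − 0.57) = -0.1139 / -0.233 = 0.489 km

0.49 km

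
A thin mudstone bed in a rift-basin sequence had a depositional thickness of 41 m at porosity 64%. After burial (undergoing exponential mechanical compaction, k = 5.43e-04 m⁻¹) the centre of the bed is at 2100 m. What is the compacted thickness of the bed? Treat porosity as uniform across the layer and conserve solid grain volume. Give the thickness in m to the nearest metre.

19 m

Working in km (1 km = 1000 m; k in km⁻¹ = k in m⁻¹ × 1000):
Porosity at 2.1 km: phi = 0.64·exp(−0.543×2.1) = 0.2046
Solid-volume conservation: h(1−phi) = h₀(1−phi₀) ⇒ h = h₀·(1−phi₀)/(1−phi)
h = 0.041 × (1 − 0.64)/(1 − 0.2046) = 0.041 × 0.4526 = 0.0186 km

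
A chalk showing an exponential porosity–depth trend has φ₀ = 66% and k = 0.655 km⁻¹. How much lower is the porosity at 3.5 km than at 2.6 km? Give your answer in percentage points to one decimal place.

φ(2.6) = 0.66·e^(−0.655×2.6) = 0.1202
φ(3.5) = 0.66·e^(−0.655×3.5) = 0.0667
Δφ = 0.1202 − 0.0667 = 0.0535

5.4 percentage points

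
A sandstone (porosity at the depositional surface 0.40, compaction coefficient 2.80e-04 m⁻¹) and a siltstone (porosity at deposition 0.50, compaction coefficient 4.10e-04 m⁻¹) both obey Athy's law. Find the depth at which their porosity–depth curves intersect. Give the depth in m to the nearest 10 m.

Working in km (1 km = 1000 m; k in km⁻¹ = k in m⁻¹ × 1000):
Set phi₀ₐ e^(−kₐZ) = phi₀ᵦ e^(−kᵦZ) ⇒ ln(phi₀ₐ/phi₀ᵦ) = (kₐ − kᵦ)·Z
Z = ln(0.4/0.5) / (0.28 − 0.41) = -0.2231 / -0.13 = 1.716 km

1720 m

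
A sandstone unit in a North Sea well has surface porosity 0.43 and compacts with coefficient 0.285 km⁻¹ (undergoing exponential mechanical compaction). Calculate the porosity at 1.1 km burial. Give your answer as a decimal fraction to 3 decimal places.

phi = phi₀·exp(−β·d) = 0.43 × exp(−0.285 × 1.1) = 0.43 × exp(−0.3135)
  = 0.43 × 0.7309 = 0.3143

0.314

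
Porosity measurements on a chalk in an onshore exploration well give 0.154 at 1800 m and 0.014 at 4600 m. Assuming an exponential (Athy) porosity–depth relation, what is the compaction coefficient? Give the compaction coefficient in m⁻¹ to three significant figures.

0.000856 m⁻¹

Working in km (1 km = 1000 m; β in km⁻¹ = β in m⁻¹ × 1000):
Athy: phi(Z) = phi₀ e^(−βZ) ⇒ phi₁/phi₂ = e^{β(Z₂−Z₁)} ⇒ β = ln(phi₁/phi₂)/(Z₂−Z₁)
β = ln(0.154/0.014) / (4.6 − 1.8) = ln(11) / 2.8 = 2.3979 / 2.8 = 0.8564 km⁻¹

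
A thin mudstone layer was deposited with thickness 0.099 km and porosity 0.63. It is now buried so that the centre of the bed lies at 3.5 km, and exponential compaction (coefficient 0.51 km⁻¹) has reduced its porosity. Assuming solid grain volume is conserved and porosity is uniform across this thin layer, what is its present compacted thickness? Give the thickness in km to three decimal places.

0.041 km

Porosity at 3.5 km: phi = 0.63·exp(−0.51×3.5) = 0.1057
Solid-volume conservation: h(1−phi) = h₀(1−phi₀) ⇒ h = h₀·(1−phi₀)/(1−phi)
h = 0.099 × (1 − 0.63)/(1 − 0.1057) = 0.099 × 0.4137 = 0.0410 km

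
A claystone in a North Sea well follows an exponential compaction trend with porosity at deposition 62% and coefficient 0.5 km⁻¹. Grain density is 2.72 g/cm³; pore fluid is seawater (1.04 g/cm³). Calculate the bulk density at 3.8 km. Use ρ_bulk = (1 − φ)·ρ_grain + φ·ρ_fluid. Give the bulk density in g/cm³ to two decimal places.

Porosity at depth: n = 0.62·exp(−0.5×3.8) = 0.62×0.1496 = 0.0927
Bulk density: ρ_b = (1−n)ρ_g + n·ρ_f = 0.9073×2.72 + 0.0927×1.04
       = 2.468 + 0.096 = 2.564 g/cm³

2.56 g/cm³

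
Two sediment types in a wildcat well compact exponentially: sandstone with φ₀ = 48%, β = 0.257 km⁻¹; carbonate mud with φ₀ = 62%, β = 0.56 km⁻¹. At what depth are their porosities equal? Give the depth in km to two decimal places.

0.84 km

Set φ₀ₐ e^(−βₐz) = φ₀ᵦ e^(−βᵦz) ⇒ ln(φ₀ₐ/φ₀ᵦ) = (βₐ − βᵦ)·z
z = ln(0.48/0.62) / (0.257 − 0.56) = -0.2559 / -0.303 = 0.845 km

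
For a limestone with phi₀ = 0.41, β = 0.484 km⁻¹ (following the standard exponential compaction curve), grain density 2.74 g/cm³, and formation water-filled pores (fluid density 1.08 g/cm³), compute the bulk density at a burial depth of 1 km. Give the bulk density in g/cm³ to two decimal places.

2.32 g/cm³

Porosity at depth: phi = 0.41·exp(−0.484×1) = 0.41×0.6163 = 0.2527
Bulk density: ρ_b = (1−phi)ρ_g + phi·ρ_f = 0.7473×2.74 + 0.2527×1.08
       = 2.048 + 0.273 = 2.321 g/cm³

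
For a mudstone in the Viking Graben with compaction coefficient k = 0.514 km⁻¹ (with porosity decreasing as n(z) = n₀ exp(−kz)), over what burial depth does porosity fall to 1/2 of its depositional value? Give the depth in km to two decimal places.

1.35 km

n/n₀ = 1/2 ⇒ exp(−k·z) = 1/2 ⇒ z = ln(2) / k
z = 0.6931 / 0.514 = 1.349 km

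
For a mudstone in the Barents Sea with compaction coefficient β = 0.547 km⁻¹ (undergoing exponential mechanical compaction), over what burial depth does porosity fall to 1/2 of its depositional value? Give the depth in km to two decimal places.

1.27 km

n/n₀ = 1/2 ⇒ exp(−β·z) = 1/2 ⇒ z = ln(2) / β
z = 0.6931 / 0.547 = 1.267 km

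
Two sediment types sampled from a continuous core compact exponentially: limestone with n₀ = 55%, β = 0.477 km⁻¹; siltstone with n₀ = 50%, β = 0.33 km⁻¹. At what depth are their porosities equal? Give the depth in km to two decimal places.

0.65 km

Set n₀ₐ e^(−βₐZ) = n₀ᵦ e^(−βᵦZ) ⇒ ln(n₀ₐ/n₀ᵦ) = (βₐ − βᵦ)·Z
Z = ln(0.55/0.5) / (0.477 − 0.33) = 0.0953 / 0.147 = 0.648 km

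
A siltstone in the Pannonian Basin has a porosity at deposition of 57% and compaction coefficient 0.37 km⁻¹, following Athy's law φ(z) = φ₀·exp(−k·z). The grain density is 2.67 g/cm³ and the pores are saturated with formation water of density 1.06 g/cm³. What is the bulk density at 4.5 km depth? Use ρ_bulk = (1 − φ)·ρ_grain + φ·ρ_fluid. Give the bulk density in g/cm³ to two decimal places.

2.50 g/cm³

Porosity at depth: φ = 0.57·exp(−0.37×4.5) = 0.57×0.1892 = 0.1078
Bulk density: ρ_b = (1−φ)ρ_g + φ·ρ_f = 0.8922×2.67 + 0.1078×1.06
       = 2.382 + 0.114 = 2.496 g/cm³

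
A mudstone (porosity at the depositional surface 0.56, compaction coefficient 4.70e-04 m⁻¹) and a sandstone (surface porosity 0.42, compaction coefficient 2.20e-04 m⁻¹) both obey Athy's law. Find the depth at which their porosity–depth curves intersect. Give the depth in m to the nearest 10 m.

Working in km (1 km = 1000 m; c in km⁻¹ = c in m⁻¹ × 1000):
Set n₀ₐ e^(−cₐd) = n₀ᵦ e^(−cᵦd) ⇒ ln(n₀ₐ/n₀ᵦ) = (cₐ − cᵦ)·d
d = ln(0.56/0.42) / (0.47 − 0.22) = 0.2877 / 0.25 = 1.151 km

1150 m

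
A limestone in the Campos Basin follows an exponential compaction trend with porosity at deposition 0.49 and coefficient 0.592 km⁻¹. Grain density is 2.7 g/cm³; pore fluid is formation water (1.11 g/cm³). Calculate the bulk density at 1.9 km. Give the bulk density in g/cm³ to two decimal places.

2.45 g/cm³

Porosity at depth: n = 0.49·exp(−0.592×1.9) = 0.49×0.3247 = 0.1591
Bulk density: ρ_b = (1−n)ρ_g + n·ρ_f = 0.8409×2.7 + 0.1591×1.11
       = 2.270 + 0.177 = 2.447 g/cm³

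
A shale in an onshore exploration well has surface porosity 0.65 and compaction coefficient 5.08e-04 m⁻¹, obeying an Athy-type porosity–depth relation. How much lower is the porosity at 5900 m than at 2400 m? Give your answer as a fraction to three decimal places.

0.160

Working in km (1 km = 1000 m; β in km⁻¹ = β in m⁻¹ × 1000):
n(2.4) = 0.65·e^(−0.508×2.4) = 0.1921
n(5.9) = 0.65·e^(−0.508×5.9) = 0.0325
Δn = 0.1921 − 0.0325 = 0.1596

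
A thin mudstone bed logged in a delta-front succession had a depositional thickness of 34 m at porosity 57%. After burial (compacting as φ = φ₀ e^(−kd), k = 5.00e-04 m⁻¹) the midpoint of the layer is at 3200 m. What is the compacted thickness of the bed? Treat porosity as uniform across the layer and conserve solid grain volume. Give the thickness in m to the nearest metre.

17 m

Working in km (1 km = 1000 m; k in km⁻¹ = k in m⁻¹ × 1000):
Porosity at 3.2 km: φ = 0.57·exp(−0.5×3.2) = 0.1151
Solid-volume conservation: h(1−φ) = h₀(1−φ₀) ⇒ h = h₀·(1−φ₀)/(1−φ)
h = 0.034 × (1 − 0.57)/(1 − 0.1151) = 0.034 × 0.4859 = 0.0165 km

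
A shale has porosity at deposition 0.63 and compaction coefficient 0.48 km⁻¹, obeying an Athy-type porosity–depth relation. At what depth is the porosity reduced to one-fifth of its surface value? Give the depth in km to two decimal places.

φ/φ₀ = 1/5 ⇒ exp(−k·d) = 1/5 ⇒ d = ln(5) / k
d = 1.6094 / 0.48 = 3.353 km

3.35 km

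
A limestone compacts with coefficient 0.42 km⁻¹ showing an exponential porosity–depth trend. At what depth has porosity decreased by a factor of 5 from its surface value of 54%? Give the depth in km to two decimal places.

3.83 km

φ/φ₀ = 1/5 ⇒ exp(−c·Z) = 1/5 ⇒ Z = ln(5) / c
Z = 1.6094 / 0.42 = 3.832 km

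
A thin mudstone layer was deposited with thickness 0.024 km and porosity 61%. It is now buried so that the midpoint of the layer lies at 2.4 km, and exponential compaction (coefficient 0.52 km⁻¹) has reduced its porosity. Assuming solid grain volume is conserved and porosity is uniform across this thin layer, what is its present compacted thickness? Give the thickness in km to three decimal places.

Porosity at 2.4 km: phi = 0.61·exp(−0.52×2.4) = 0.1751
Solid-volume conservation: h(1−phi) = h₀(1−phi₀) ⇒ h = h₀·(1−phi₀)/(1−phi)
h = 0.024 × (1 − 0.61)/(1 − 0.1751) = 0.024 × 0.4728 = 0.0113 km

0.011 km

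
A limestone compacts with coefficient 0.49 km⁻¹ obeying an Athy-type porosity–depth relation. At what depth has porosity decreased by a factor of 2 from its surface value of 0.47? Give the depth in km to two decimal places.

1.41 km

φ/φ₀ = 1/2 ⇒ exp(−c·z) = 1/2 ⇒ z = ln(2) / c
z = 0.6931 / 0.49 = 1.415 km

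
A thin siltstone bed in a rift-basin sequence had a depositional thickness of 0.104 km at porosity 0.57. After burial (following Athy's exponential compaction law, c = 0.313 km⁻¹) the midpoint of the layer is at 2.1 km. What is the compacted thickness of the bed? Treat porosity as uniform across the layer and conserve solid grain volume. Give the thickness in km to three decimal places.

0.063 km

Porosity at 2.1 km: φ = 0.57·exp(−0.313×2.1) = 0.2954
Solid-volume conservation: h(1−φ) = h₀(1−φ₀) ⇒ h = h₀·(1−φ₀)/(1−φ)
h = 0.104 × (1 − 0.57)/(1 − 0.2954) = 0.104 × 0.6103 = 0.0635 km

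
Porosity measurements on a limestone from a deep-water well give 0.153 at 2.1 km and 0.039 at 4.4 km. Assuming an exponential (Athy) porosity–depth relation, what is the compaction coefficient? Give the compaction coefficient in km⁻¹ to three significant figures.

Athy: φ(z) = φ₀ e^(−βz) ⇒ φ₁/φ₂ = e^{β(z₂−z₁)} ⇒ β = ln(φ₁/φ₂)/(z₂−z₁)
β = ln(0.153/0.039) / (4.4 − 2.1) = ln(3.923) / 2.3 = 1.3669 / 2.3 = 0.5943 km⁻¹

0.594 km⁻¹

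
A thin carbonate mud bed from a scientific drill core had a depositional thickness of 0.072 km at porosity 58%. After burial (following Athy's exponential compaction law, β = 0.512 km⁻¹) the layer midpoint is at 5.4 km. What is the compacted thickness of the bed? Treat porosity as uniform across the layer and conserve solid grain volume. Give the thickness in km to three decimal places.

0.031 km

Porosity at 5.4 km: n = 0.58·exp(−0.512×5.4) = 0.0365
Solid-volume conservation: h(1−n) = h₀(1−n₀) ⇒ h = h₀·(1−n₀)/(1−n)
h = 0.072 × (1 − 0.58)/(1 − 0.0365) = 0.072 × 0.4359 = 0.0314 km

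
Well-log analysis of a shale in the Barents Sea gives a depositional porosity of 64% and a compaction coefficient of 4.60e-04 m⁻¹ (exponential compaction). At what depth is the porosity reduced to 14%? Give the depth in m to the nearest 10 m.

3300 m

Working in km (1 km = 1000 m; k in km⁻¹ = k in m⁻¹ × 1000):
Invert Athy's law: Z = ln(phi₀/phi) / k
Z = ln(0.64/0.14) / 0.46 = ln(4.571) / 0.46 = 1.5198 / 0.46 = 3.304 km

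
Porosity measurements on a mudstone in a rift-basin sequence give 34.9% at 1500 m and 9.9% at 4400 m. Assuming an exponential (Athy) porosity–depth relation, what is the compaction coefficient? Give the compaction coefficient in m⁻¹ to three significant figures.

0.000434 m⁻¹

Working in km (1 km = 1000 m; β in km⁻¹ = β in m⁻¹ × 1000):
Athy: phi(Z) = phi₀ e^(−βZ) ⇒ phi₁/phi₂ = e^{β(Z₂−Z₁)} ⇒ β = ln(phi₁/phi₂)/(Z₂−Z₁)
β = ln(0.349/0.099) / (4.4 − 1.5) = ln(3.525) / 2.9 = 1.2600 / 2.9 = 0.4345 km⁻¹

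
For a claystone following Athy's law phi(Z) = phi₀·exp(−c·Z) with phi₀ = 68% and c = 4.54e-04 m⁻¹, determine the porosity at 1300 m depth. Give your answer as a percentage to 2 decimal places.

37.69%

Working in km (1 km = 1000 m; c in km⁻¹ = c in m⁻¹ × 1000):
phi = phi₀·exp(−c·Z) = 0.68 × exp(−0.454 × 1.3) = 0.68 × exp(−0.5902)
  = 0.68 × 0.5542 = 0.3769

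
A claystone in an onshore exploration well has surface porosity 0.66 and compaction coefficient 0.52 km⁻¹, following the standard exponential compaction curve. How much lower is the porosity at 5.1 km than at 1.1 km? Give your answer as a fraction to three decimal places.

0.326

φ(1.1) = 0.66·e^(−0.52×1.1) = 0.3725
φ(5.1) = 0.66·e^(−0.52×5.1) = 0.0465
Δφ = 0.3725 − 0.0465 = 0.3260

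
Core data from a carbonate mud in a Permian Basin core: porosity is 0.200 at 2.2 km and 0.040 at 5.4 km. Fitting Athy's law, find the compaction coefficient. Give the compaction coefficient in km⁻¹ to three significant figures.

0.503 km⁻¹

Athy: φ(z) = φ₀ e^(−cz) ⇒ φ₁/φ₂ = e^{c(z₂−z₁)} ⇒ c = ln(φ₁/φ₂)/(z₂−z₁)
c = ln(0.2/0.04) / (5.4 − 2.2) = ln(5) / 3.2 = 1.6094 / 3.2 = 0.5029 km⁻¹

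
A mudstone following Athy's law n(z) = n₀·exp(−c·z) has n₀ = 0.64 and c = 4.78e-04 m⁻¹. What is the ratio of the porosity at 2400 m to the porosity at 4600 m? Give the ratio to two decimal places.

2.86

Working in km (1 km = 1000 m; c in km⁻¹ = c in m⁻¹ × 1000):
n(z₁)/n(z₂) = e^(−c·z₁)/e^(−c·z₂) = e^{c(z₂−z₁)}
= exp(0.478 × 2.2) = exp(1.052) = 2.8622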